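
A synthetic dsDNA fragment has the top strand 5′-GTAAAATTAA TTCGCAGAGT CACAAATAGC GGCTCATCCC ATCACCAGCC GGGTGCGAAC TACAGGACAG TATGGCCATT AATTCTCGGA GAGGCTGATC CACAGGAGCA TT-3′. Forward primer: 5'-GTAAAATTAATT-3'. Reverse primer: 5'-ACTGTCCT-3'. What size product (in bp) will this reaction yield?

Forward primer GTAAAATTAATT is found on the top strand at positions 1–12.
The reverse primer's reverse complement is AGGACAGT, which matches the template at positions 64–71.
Product length = (reverse-primer end) − (forward-primer start) + 1 = 71 − 1 + 1 = 71 bp.

71 bp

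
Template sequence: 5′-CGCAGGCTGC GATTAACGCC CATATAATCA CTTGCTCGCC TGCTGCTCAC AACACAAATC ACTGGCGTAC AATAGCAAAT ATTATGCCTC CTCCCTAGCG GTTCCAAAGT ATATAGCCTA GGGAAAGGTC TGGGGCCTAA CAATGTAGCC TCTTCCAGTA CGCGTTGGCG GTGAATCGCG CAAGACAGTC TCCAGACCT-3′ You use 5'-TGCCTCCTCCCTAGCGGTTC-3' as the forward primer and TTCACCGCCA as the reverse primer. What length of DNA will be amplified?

The forward primer matches the template at positions 85–104.
Reverse complement of the reverse primer: TGGCGGTGAA. This occurs on the top strand at positions 166–175.
The product runs from position 85 to position 175, so its length is 175 − 85 + 1 = 91 bp.

91 bp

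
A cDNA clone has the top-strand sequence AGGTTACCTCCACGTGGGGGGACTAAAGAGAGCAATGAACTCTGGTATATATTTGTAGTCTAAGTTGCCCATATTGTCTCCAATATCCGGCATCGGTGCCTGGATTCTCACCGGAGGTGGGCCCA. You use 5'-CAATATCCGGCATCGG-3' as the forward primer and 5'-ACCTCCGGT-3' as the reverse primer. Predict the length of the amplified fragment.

38 bp

The forward primer matches the template at positions 81–96.
Reverse complement of the reverse primer: ACCGGAGGT. This occurs on the top strand at positions 110–118.
The product runs from position 81 to position 118, so its length is 118 − 81 + 1 = 38 bp.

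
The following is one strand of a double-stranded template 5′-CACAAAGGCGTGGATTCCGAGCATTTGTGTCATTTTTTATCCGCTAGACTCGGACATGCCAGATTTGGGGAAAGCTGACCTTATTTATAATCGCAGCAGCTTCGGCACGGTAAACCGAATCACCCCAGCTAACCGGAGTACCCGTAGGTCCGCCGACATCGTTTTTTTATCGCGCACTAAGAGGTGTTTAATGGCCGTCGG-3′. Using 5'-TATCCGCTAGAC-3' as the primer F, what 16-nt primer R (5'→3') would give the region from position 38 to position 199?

5'-GACGGCCATTAAACAC-3'

The product's 3' end on the top strand is position 199.
The reverse primer anneals to the top strand over positions 184–199, i.e. to GTGTTTAATGGCCGTC.
Its sequence written 5'→3' is the reverse complement: GACGGCCATTAAACAC.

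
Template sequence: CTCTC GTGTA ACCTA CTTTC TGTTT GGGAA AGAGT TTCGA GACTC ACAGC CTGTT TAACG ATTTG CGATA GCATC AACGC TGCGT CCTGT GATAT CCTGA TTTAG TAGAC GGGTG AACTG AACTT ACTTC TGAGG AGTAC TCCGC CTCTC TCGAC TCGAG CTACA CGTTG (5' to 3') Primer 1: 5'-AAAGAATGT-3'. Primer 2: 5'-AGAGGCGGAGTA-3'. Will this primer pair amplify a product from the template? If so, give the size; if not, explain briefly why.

No product — primer 1 has no binding site in the template.

Primer 1 (AAAGAATGT) does not match the top strand, and its reverse complement ACATTCTTT does not match either.
With no annealing site for primer 1, no amplification occurs.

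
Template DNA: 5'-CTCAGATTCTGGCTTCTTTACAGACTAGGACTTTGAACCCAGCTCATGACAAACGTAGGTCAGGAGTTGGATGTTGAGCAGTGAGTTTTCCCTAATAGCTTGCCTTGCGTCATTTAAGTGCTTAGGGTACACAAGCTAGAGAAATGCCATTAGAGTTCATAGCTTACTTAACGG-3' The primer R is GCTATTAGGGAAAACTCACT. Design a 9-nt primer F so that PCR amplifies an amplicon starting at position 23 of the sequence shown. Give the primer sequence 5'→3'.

The reverse primer's reverse complement AGTGAGTTTTCCCTAATAGC matches the template at positions 80–99; the product starts at position 23.
The forward primer is identical to the top strand over positions 23–31: GACTAGGAC.

5'-GACTAGGAC-3'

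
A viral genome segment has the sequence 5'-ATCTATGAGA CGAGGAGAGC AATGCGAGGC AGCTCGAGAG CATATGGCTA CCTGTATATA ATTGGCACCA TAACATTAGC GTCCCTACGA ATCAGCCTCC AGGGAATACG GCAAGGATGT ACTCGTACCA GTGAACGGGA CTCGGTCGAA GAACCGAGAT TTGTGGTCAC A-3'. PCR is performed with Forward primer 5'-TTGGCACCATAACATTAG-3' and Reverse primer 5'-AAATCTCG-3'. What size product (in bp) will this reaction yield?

Scanning the template, TTGGCACCATAACATTAG occurs at positions 62–79; this primer anneals to the bottom strand there with its 3' end pointing downstream.
Reverse complement of the reverse primer: CGAGATTT. This occurs on the top strand at positions 155–162.
Amplicon spans positions 62–162: 101 bp.

101 bp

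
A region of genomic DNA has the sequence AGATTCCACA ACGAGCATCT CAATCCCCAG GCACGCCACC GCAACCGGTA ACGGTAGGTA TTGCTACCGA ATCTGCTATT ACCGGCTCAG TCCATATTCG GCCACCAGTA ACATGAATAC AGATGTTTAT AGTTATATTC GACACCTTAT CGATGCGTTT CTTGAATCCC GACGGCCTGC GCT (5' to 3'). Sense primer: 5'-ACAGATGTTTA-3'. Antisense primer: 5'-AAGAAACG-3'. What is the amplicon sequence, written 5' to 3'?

Forward primer ACAGATGTTTA is found on the top strand at positions 119–129.
The reverse primer's reverse complement is CGTTTCTT, which matches the template at positions 156–163.
The product is the template from position 119 through 163 (45 bp).

5'-ACAGATGTTTATAGTTATATTCGACACCTTATCGATGCGTTTCTT-3'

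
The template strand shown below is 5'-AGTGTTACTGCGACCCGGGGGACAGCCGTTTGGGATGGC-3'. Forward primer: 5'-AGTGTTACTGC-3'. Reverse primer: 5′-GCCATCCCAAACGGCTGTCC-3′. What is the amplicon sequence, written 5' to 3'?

5'-AGTGTTACTGCGACCCGGGGGACAGCCGTTTGGGATGGC-3'

The forward primer matches the template at positions 1–11.
The reverse primer's reverse complement is GGACAGCCGTTTGGGATGGC, which matches the template at positions 20–39.
The product is the template from position 1 through 39 (39 bp).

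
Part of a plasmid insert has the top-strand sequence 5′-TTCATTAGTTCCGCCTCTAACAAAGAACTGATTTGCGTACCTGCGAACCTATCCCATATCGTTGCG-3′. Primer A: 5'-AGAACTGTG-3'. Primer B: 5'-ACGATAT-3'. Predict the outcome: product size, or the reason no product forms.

Primer A (AGAACTGTG) does not match the top strand, and its reverse complement CACAGTTCT does not match either.
With no annealing site for primer A, no amplification occurs.

No product — primer A has no binding site in the template.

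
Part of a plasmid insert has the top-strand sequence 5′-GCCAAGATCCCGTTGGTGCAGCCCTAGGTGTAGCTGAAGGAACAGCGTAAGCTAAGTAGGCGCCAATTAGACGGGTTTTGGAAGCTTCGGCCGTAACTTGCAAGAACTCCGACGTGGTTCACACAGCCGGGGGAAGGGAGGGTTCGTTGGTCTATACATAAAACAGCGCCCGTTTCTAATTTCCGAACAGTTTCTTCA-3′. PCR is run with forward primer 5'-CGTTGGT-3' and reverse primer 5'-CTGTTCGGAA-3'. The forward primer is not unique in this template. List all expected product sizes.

180 bp, 46 bp

The forward primer CGTTGGT matches the top strand at positions 11–17, 145–151.
The reverse primer's reverse complement is TTCCGAACAG, matching at positions 181–190.
Each forward site pairs with the reverse site to give a product ending at position 190: sizes 180, 46 bp.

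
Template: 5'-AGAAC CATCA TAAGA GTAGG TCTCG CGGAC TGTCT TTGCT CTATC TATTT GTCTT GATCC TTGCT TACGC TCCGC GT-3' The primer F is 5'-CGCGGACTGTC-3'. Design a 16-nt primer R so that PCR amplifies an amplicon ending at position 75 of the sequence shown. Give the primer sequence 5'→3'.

The forward primer binds at positions 24–34; the product's 3' end on the top strand is position 75.
The reverse primer anneals to the top strand over positions 60–75, i.e. to CTTGCTTACGCTCCGC.
Its sequence written 5'→3' is the reverse complement: GCGGAGCGTAAGCAAG.

5'-GCGGAGCGTAAGCAAG-3'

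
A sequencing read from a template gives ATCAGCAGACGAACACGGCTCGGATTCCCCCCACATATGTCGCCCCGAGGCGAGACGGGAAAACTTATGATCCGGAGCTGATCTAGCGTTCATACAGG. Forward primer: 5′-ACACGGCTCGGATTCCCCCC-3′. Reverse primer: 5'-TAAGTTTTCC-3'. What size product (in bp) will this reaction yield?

The forward primer matches the template at positions 13–32.
Taking the reverse complement of TAAGTTTTCC gives GGAAAACTTA, found at positions 58–67 on the template; the primer anneals here to the top strand with its 3' end pointing upstream.
Amplicon spans positions 13–67: 55 bp.

55 bp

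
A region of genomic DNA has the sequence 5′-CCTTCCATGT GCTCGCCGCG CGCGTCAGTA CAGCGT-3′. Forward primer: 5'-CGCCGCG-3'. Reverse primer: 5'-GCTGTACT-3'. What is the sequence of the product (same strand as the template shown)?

5'-CGCCGCGCGCGTCAGTACAGC-3'

Forward primer CGCCGCG is found on the top strand at positions 14–20.
The reverse primer's reverse complement is AGTACAGC, which matches the template at positions 27–34.
The product is the template from position 14 through 34 (21 bp).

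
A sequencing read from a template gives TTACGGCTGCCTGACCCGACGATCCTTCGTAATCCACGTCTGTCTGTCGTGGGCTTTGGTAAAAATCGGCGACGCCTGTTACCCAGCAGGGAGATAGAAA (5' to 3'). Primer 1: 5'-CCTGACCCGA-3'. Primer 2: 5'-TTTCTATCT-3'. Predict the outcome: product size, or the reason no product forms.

Primer 1 (CCTGACCCGA) matches the top strand at positions 10–19; it acts as a forward primer.
Primer 2's reverse complement is AGATAGAAA, matching the top strand at positions 92–100; it acts as a reverse primer.
The 3' ends face each other across positions 10–100, giving a 91 bp product.

Yes — a 91 bp product.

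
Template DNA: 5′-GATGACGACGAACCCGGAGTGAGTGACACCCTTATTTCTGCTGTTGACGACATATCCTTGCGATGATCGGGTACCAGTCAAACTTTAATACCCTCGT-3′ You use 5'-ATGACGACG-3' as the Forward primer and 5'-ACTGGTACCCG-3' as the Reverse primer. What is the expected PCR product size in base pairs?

Forward primer ATGACGACG is found on the top strand at positions 2–10.
The reverse primer's reverse complement is CGGGTACCAGT, which matches the template at positions 68–78.
Product length = (reverse-primer end) − (forward-primer start) + 1 = 78 − 2 + 1 = 77 bp.

77 bp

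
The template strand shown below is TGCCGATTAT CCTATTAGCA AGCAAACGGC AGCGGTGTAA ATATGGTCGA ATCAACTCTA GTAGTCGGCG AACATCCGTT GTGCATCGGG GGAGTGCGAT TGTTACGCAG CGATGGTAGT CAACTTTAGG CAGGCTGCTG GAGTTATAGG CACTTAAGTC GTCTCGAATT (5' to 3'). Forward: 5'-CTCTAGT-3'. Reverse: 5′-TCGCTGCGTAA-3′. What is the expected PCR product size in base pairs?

Forward primer CTCTAGT is found on the top strand at positions 56–62.
Reverse complement of the reverse primer: TTACGCAGCGA. This occurs on the top strand at positions 103–113.
Product length = (reverse-primer end) − (forward-primer start) + 1 = 113 − 56 + 1 = 58 bp.

58 bp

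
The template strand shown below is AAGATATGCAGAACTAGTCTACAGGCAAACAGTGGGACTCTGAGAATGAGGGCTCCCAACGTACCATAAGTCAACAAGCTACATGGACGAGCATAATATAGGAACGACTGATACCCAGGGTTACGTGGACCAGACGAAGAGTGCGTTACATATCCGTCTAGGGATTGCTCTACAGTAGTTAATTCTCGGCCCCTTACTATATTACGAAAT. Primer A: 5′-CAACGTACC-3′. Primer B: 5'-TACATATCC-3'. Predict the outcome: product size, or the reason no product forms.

Primer A (CAACGTACC) matches the top strand at positions 57–65 (3' end points downstream).
Primer B (TACATATCC) also matches the top strand directly, at positions 147–155 — its reverse complement GGATATGTA is not present.
Both primers anneal to the bottom strand with 3' ends pointing the same way, so neither can prime synthesis back toward the other.

No product — both primers anneal to the same strand and extend in the same direction.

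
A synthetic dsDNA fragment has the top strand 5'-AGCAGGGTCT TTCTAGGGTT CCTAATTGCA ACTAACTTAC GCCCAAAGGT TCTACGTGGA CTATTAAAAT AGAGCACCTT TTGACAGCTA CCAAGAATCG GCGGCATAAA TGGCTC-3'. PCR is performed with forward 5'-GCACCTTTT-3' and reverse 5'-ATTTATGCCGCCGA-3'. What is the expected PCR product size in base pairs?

The forward primer matches the template at positions 74–82.
Taking the reverse complement of ATTTATGCCGCCGA gives TCGGCGGCATAAAT, found at positions 98–111 on the template; the primer anneals here to the top strand with its 3' end pointing upstream.
Product length = (reverse-primer end) − (forward-primer start) + 1 = 111 − 74 + 1 = 38 bp.

38 bp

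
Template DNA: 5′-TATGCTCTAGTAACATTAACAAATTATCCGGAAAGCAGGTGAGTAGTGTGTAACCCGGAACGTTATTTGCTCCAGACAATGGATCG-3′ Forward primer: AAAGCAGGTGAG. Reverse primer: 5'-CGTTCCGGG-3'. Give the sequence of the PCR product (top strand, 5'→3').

The forward primer matches the template at positions 32–43.
Taking the reverse complement of CGTTCCGGG gives CCCGGAACG, found at positions 54–62 on the template; the primer anneals here to the top strand with its 3' end pointing upstream.
The product is the template from position 32 through 62 (31 bp).

5'-AAAGCAGGTGAGTAGTGTGTAACCCGGAACG-3'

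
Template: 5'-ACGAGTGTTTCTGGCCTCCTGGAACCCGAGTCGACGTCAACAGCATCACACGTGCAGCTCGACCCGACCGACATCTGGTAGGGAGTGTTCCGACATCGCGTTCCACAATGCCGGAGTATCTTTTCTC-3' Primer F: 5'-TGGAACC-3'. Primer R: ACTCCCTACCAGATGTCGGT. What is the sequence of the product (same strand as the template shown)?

Scanning the template, TGGAACC occurs at positions 20–26; this primer anneals to the bottom strand there with its 3' end pointing downstream.
Taking the reverse complement of ACTCCCTACCAGATGTCGGT gives ACCGACATCTGGTAGGGAGT, found at positions 67–86 on the template; the primer anneals here to the top strand with its 3' end pointing upstream.
The product is the template from position 20 through 86 (67 bp).

5'-TGGAACCCGAGTCGACGTCAACAGCATCACACGTGCAGCTCGACCCGACCGACATCTGGTAGGGAGT-3'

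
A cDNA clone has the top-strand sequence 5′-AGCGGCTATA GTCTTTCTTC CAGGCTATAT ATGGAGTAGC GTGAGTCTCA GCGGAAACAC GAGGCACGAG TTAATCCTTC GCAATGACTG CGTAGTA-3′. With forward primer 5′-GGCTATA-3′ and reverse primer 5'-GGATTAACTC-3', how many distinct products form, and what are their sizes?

The forward primer GGCTATA matches the top strand at positions 4–10, 23–29.
The reverse primer's reverse complement is GAGTTAATCC, matching at positions 68–77.
Each forward site pairs with the reverse site to give a product ending at position 77: sizes 74, 55 bp.

Two products: 74 bp, 55 bp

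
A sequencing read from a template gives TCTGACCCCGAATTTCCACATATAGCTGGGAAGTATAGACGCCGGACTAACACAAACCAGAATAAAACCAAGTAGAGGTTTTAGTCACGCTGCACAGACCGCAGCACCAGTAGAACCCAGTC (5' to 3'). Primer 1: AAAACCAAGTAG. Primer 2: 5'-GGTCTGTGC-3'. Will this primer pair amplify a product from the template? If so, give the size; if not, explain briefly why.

Primer 1 (AAAACCAAGTAG) matches the top strand at positions 64–75; it acts as a forward primer.
Primer 2's reverse complement is GCACAGACC, matching the top strand at positions 92–100; it acts as a reverse primer.
The 3' ends face each other across positions 64–100, giving a 37 bp product.

Yes — a 37 bp product.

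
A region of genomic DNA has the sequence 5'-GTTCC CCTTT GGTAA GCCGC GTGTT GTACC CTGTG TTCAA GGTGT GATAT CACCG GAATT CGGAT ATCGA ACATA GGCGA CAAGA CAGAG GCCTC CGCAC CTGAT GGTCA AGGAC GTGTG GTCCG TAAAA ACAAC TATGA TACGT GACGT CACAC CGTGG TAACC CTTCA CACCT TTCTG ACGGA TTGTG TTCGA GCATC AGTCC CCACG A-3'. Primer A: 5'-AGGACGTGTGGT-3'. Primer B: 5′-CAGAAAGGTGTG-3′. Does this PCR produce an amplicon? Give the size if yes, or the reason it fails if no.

Primer A (AGGACGTGTGGT) matches the top strand at positions 111–122; it acts as a forward primer.
Primer B's reverse complement is CACACCTTTCTG, matching the top strand at positions 169–180; it acts as a reverse primer.
The 3' ends face each other across positions 111–180, giving a 70 bp product.

Yes — a 70 bp product.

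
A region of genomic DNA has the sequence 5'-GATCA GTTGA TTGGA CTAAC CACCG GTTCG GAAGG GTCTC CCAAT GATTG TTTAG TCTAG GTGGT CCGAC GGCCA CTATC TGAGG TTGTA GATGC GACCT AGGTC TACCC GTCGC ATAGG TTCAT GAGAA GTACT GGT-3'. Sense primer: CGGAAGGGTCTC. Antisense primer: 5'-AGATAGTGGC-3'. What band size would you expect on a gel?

53 bp

Forward primer CGGAAGGGTCTC is found on the top strand at positions 29–40.
Reverse complement of the reverse primer: GCCACTATCT. This occurs on the top strand at positions 72–81.
The product runs from position 29 to position 81, so its length is 81 − 29 + 1 = 53 bp.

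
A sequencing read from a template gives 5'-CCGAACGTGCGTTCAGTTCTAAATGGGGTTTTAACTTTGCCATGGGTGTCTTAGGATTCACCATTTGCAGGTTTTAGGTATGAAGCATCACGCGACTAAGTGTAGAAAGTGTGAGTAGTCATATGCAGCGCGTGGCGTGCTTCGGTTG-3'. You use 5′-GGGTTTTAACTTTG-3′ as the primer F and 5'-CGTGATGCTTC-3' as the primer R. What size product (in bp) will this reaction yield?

67 bp

The forward primer matches the template at positions 26–39.
Reverse complement of the reverse primer: GAAGCATCACG. This occurs on the top strand at positions 82–92.
Amplicon spans positions 26–92: 67 bp.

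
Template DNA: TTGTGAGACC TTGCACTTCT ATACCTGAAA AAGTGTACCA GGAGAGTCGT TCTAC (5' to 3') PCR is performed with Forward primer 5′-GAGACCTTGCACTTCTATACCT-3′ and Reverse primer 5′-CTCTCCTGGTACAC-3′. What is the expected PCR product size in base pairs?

The forward primer matches the template at positions 5–26.
Reverse complement of the reverse primer: GTGTACCAGGAGAG. This occurs on the top strand at positions 33–46.
The product runs from position 5 to position 46, so its length is 46 − 5 + 1 = 42 bp.

42 bp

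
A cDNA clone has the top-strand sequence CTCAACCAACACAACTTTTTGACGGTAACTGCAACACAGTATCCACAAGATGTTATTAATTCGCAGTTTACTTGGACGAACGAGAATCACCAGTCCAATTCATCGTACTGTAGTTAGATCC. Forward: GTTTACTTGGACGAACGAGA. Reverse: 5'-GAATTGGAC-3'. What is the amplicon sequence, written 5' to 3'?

Scanning the template, GTTTACTTGGACGAACGAGA occurs at positions 66–85; this primer anneals to the bottom strand there with its 3' end pointing downstream.
Taking the reverse complement of GAATTGGAC gives GTCCAATTC, found at positions 93–101 on the template; the primer anneals here to the top strand with its 3' end pointing upstream.
The product is the template from position 66 through 101 (36 bp).

5'-GTTTACTTGGACGAACGAGAATCACCAGTCCAATTC-3'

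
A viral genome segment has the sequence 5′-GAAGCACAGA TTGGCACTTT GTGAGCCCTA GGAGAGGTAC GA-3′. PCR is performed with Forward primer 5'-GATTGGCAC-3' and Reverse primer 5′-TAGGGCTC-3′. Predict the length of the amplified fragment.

Forward primer GATTGGCAC is found on the top strand at positions 9–17.
The reverse primer's reverse complement is GAGCCCTA, which matches the template at positions 23–30.
Product length = (reverse-primer end) − (forward-primer start) + 1 = 30 − 9 + 1 = 22 bp.

22 bp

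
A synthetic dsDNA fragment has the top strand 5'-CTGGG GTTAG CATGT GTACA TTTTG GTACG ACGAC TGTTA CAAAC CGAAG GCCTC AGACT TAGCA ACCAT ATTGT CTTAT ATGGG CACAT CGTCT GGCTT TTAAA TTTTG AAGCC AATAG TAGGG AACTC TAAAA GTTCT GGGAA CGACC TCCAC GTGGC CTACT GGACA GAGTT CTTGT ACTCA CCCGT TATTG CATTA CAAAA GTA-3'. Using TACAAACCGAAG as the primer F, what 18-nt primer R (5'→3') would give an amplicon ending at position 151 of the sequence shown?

5'-AGGTCGTTCCCAGAACTT-3'

The forward primer binds at positions 39–50; the product's 3' end on the top strand is position 151.
The reverse primer anneals to the top strand over positions 134–151, i.e. to AAGTTCTGGGAACGACCT.
Its sequence written 5'→3' is the reverse complement: AGGTCGTTCCCAGAACTT.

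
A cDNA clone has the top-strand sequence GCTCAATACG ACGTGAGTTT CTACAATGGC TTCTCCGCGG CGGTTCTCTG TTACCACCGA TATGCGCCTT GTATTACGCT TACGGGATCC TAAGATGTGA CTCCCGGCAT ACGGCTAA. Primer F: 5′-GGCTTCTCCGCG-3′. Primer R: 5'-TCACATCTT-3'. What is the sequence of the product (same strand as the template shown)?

Forward primer GGCTTCTCCGCG is found on the top strand at positions 28–39.
Taking the reverse complement of TCACATCTT gives AAGATGTGA, found at positions 92–100 on the template; the primer anneals here to the top strand with its 3' end pointing upstream.
The product is the template from position 28 through 100 (73 bp).

5'-GGCTTCTCCGCGGCGGTTCTCTGTTACCACCGATATGCGCCTTGTATTACGCTTACGGGATCCTAAGATGTGA-3'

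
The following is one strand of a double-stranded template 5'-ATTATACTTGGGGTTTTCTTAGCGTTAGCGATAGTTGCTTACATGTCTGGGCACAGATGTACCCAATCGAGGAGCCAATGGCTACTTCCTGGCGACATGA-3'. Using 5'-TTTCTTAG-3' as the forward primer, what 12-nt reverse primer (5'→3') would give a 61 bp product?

5'-GCTCCTCGATTG-3'

The forward primer binds at positions 15–22, so a 61 bp product ends at position 15 + 61 − 1 = 75.
The reverse primer anneals to the top strand over positions 64–75, i.e. to CAATCGAGGAGC.
Its sequence written 5'→3' is the reverse complement: GCTCCTCGATTG.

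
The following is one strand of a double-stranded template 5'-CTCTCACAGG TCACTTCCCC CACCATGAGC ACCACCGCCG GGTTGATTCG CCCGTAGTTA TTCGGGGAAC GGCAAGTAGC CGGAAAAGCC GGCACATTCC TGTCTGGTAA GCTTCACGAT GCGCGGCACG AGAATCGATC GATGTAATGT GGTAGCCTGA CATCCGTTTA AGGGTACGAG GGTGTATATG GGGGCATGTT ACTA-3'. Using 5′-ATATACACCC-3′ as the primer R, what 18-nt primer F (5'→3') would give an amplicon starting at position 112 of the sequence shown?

5'-CTTCACGATGCGCGGCAC-3'

The reverse primer's reverse complement GGGTGTATAT matches the template at positions 180–189; the product starts at position 112.
The forward primer is identical to the top strand over positions 112–129: CTTCACGATGCGCGGCAC.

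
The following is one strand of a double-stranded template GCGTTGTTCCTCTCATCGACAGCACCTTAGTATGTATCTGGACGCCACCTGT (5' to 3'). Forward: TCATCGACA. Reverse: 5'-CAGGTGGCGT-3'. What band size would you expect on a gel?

Forward primer TCATCGACA is found on the top strand at positions 13–21.
The reverse primer's reverse complement is ACGCCACCTG, which matches the template at positions 42–51.
Amplicon spans positions 13–51: 39 bp.

39 bp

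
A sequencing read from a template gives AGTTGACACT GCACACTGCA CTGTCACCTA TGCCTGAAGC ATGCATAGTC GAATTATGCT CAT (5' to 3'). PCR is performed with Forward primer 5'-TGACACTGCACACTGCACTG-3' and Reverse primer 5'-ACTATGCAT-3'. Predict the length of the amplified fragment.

46 bp

Scanning the template, TGACACTGCACACTGCACTG occurs at positions 4–23; this primer anneals to the bottom strand there with its 3' end pointing downstream.
The reverse primer's reverse complement is ATGCATAGT, which matches the template at positions 41–49.
Amplicon spans positions 4–49: 46 bp.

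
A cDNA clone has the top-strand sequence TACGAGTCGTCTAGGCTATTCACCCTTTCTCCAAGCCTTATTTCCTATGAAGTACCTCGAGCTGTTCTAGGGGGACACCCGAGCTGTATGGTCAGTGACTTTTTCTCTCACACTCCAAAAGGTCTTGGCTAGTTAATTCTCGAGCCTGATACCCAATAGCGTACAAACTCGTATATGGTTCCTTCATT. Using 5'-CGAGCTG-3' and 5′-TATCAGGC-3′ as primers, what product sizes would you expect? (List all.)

The forward primer CGAGCTG matches the top strand at positions 58–64, 80–86.
The reverse primer's reverse complement is GCCTGATA, matching at positions 144–151.
Each forward site pairs with the reverse site to give a product ending at position 151: sizes 94, 72 bp.

94 bp, 72 bp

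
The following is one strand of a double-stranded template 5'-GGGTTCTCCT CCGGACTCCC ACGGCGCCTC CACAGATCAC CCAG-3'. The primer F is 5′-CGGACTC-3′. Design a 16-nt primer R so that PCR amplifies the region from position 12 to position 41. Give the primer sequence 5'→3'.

5'-GGTGATCTGTGGAGGC-3'

The product's 3' end on the top strand is position 41.
The reverse primer anneals to the top strand over positions 26–41, i.e. to GCCTCCACAGATCACC.
Its sequence written 5'→3' is the reverse complement: GGTGATCTGTGGAGGC.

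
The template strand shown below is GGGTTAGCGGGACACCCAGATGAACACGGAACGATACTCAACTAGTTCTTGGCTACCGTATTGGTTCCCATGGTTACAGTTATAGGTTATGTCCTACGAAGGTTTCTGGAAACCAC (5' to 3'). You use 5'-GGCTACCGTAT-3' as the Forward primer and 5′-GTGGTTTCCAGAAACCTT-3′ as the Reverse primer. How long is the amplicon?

Scanning the template, GGCTACCGTAT occurs at positions 51–61; this primer anneals to the bottom strand there with its 3' end pointing downstream.
Reverse complement of the reverse primer: AAGGTTTCTGGAAACCAC. This occurs on the top strand at positions 99–116.
The product runs from position 51 to position 116, so its length is 116 − 51 + 1 = 66 bp.

66 bp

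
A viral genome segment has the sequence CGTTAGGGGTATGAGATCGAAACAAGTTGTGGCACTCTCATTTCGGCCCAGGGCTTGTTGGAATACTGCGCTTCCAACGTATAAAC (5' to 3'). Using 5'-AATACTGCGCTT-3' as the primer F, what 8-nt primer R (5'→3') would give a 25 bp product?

The forward primer binds at positions 62–73, so a 25 bp product ends at position 62 + 25 − 1 = 86.
The reverse primer anneals to the top strand over positions 79–86, i.e. to GTATAAAC.
Its sequence written 5'→3' is the reverse complement: GTTTATAC.

5'-GTTTATAC-3'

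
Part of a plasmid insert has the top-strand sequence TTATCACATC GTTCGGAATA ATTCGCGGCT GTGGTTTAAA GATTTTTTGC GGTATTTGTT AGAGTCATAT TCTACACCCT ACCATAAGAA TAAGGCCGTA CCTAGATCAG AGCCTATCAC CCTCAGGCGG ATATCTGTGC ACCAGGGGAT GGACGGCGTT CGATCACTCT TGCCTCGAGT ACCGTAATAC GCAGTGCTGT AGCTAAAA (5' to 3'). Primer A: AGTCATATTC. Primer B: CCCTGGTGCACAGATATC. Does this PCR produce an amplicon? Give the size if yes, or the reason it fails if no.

Primer A (AGTCATATTC) matches the top strand at positions 63–72; it acts as a forward primer.
Primer B's reverse complement is GATATCTGTGCACCAGGG, matching the top strand at positions 130–147; it acts as a reverse primer.
The 3' ends face each other across positions 63–147, giving an 85 bp product.

Yes — an 85 bp product.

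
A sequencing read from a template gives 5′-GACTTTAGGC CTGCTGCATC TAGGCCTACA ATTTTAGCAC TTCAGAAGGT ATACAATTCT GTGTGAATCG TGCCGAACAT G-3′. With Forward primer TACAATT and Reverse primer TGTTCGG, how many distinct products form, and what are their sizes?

Two products: 53 bp, 28 bp

The forward primer TACAATT matches the top strand at positions 27–33, 52–58.
The reverse primer's reverse complement is CCGAACA, matching at positions 73–79.
Each forward site pairs with the reverse site to give a product ending at position 79: sizes 53, 28 bp.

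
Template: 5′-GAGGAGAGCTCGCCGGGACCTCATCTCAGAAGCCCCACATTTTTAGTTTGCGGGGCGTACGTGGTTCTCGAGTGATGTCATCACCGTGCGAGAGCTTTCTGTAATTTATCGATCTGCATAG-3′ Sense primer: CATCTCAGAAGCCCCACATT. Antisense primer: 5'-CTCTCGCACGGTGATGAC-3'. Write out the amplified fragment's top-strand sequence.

Scanning the template, CATCTCAGAAGCCCCACATT occurs at positions 22–41; this primer anneals to the bottom strand there with its 3' end pointing downstream.
The reverse primer's reverse complement is GTCATCACCGTGCGAGAG, which matches the template at positions 77–94.
The product is the template from position 22 through 94 (73 bp).

5'-CATCTCAGAAGCCCCACATTTTTAGTTTGCGGGGCGTACGTGGTTCTCGAGTGATGTCATCACCGTGCGAGAG-3'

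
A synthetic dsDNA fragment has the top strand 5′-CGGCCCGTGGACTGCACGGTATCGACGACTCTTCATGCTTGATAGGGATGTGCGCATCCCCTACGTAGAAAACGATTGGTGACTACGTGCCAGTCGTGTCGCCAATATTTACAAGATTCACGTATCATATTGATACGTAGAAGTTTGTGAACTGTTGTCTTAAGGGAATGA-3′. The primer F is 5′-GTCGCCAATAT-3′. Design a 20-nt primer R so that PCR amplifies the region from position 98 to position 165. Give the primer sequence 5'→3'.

The product's 3' end on the top strand is position 165.
The reverse primer anneals to the top strand over positions 146–165, i.e. to TGTGAACTGTTGTCTTAAGG.
Its sequence written 5'→3' is the reverse complement: CCTTAAGACAACAGTTCACA.

5'-CCTTAAGACAACAGTTCACA-3'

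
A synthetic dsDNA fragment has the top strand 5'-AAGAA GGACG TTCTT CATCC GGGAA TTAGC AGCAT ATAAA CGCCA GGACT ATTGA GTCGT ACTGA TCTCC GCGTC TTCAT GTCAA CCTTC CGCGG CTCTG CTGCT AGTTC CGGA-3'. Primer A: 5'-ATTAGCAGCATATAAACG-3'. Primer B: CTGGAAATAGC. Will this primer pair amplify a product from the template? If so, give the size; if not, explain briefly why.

No product — primer B has no binding site in the template.

Primer B (CTGGAAATAGC) does not match the top strand, and its reverse complement GCTATTTCCAG does not match either.
With no annealing site for primer B, no amplification occurs.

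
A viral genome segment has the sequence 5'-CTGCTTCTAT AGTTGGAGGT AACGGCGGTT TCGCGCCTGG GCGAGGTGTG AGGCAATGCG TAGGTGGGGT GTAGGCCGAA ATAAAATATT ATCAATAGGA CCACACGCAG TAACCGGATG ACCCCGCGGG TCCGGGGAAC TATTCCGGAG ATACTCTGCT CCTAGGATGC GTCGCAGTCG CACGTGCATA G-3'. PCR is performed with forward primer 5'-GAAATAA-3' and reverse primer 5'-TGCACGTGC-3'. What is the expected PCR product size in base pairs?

111 bp

The forward primer matches the template at positions 78–84.
The reverse primer's reverse complement is GCACGTGCA, which matches the template at positions 180–188.
Product length = (reverse-primer end) − (forward-primer start) + 1 = 188 − 78 + 1 = 111 bp.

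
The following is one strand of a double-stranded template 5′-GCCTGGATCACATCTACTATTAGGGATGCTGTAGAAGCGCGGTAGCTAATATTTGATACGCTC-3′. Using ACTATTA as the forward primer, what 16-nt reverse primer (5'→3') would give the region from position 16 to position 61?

The product's 3' end on the top strand is position 61.
The reverse primer anneals to the top strand over positions 46–61, i.e. to CTAATATTTGATACGC.
Its sequence written 5'→3' is the reverse complement: GCGTATCAAATATTAG.

5'-GCGTATCAAATATTAG-3'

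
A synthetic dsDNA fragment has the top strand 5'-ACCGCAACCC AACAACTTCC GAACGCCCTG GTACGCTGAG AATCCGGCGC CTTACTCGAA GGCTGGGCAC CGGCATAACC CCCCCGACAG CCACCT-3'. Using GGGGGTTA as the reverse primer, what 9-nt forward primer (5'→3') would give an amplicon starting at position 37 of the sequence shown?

5'-TGAGAATCC-3'

The reverse primer's reverse complement TAACCCCC matches the template at positions 76–83; the product starts at position 37.
The forward primer is identical to the top strand over positions 37–45: TGAGAATCC.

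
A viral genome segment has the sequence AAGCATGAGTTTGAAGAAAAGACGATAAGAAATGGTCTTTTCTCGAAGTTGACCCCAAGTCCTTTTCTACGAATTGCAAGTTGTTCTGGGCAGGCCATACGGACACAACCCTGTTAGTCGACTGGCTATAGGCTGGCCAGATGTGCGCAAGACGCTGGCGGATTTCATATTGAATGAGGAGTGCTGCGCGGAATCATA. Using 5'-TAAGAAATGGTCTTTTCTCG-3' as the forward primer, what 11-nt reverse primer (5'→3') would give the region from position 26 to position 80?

The product's 3' end on the top strand is position 80.
The reverse primer anneals to the top strand over positions 70–80, i.e. to CGAATTGCAAG.
Its sequence written 5'→3' is the reverse complement: CTTGCAATTCG.

5'-CTTGCAATTCG-3'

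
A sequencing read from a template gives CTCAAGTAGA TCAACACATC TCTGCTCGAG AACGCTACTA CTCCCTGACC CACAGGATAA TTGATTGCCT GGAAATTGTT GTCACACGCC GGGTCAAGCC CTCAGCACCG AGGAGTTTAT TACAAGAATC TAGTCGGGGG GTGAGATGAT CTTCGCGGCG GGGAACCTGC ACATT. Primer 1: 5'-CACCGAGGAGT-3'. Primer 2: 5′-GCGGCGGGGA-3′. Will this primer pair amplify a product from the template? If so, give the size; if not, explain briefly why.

No product — both primers anneal to the same strand and extend in the same direction.

Primer 1 (CACCGAGGAGT) matches the top strand at positions 106–116 (3' end points downstream).
Primer 2 (GCGGCGGGGA) also matches the top strand directly, at positions 155–164 — its reverse complement TCCCCGCCGC is not present.
Both primers anneal to the bottom strand with 3' ends pointing the same way, so neither can prime synthesis back toward the other.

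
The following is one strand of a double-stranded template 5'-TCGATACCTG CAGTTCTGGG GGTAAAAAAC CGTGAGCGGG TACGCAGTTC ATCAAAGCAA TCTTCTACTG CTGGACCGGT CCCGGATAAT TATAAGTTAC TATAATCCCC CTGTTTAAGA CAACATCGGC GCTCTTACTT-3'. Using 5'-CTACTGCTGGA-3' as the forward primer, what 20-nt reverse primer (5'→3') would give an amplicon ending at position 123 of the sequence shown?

5'-TTGTCTTAAACAGGGGGATT-3'

The forward primer binds at positions 65–75; the product's 3' end on the top strand is position 123.
The reverse primer anneals to the top strand over positions 104–123, i.e. to AATCCCCCTGTTTAAGACAA.
Its sequence written 5'→3' is the reverse complement: TTGTCTTAAACAGGGGGATT.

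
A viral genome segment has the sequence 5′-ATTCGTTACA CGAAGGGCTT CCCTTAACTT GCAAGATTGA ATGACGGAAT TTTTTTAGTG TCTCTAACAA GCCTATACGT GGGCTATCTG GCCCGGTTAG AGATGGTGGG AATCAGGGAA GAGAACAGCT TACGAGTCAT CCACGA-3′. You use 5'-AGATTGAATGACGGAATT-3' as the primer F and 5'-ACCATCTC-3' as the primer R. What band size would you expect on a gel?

74 bp

The forward primer matches the template at positions 34–51.
The reverse primer's reverse complement is GAGATGGT, which matches the template at positions 100–107.
The product runs from position 34 to position 107, so its length is 107 − 34 + 1 = 74 bp.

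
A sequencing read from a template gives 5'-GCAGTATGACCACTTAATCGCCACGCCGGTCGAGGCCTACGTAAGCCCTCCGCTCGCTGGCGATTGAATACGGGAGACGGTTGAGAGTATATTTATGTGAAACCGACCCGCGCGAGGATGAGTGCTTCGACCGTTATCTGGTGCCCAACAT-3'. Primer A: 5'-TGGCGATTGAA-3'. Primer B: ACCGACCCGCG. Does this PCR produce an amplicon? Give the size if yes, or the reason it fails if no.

No product — both primers anneal to the same strand and extend in the same direction.

Primer A (TGGCGATTGAA) matches the top strand at positions 58–68 (3' end points downstream).
Primer B (ACCGACCCGCG) also matches the top strand directly, at positions 102–112 — its reverse complement CGCGGGTCGGT is not present.
Both primers anneal to the bottom strand with 3' ends pointing the same way, so neither can prime synthesis back toward the other.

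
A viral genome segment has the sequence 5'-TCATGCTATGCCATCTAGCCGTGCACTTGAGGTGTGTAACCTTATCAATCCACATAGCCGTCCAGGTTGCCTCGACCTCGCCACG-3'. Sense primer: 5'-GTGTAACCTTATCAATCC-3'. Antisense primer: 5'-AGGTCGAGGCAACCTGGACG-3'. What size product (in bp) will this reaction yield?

45 bp

Forward primer GTGTAACCTTATCAATCC is found on the top strand at positions 34–51.
The reverse primer's reverse complement is CGTCCAGGTTGCCTCGACCT, which matches the template at positions 59–78.
Product length = (reverse-primer end) − (forward-primer start) + 1 = 78 − 34 + 1 = 45 bp.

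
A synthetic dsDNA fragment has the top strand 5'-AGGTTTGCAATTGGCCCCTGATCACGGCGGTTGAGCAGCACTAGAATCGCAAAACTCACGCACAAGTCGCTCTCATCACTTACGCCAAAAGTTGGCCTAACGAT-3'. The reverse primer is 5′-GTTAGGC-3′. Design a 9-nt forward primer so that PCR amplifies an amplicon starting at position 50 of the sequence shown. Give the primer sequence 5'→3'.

The reverse primer's reverse complement GCCTAAC matches the template at positions 95–101; the product starts at position 50.
The forward primer is identical to the top strand over positions 50–58: CAAAACTCA.

5'-CAAAACTCA-3'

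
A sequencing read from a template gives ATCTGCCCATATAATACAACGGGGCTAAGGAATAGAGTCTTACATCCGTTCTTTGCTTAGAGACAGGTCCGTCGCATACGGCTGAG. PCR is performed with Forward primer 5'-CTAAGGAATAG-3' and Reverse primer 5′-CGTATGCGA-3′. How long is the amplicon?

56 bp

The forward primer matches the template at positions 25–35.
The reverse primer's reverse complement is TCGCATACG, which matches the template at positions 72–80.
The product runs from position 25 to position 80, so its length is 80 − 25 + 1 = 56 bp.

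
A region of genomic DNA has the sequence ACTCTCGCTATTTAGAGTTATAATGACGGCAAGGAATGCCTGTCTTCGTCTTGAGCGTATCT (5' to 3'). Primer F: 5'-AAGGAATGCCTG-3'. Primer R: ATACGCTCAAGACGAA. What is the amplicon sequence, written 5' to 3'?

Scanning the template, AAGGAATGCCTG occurs at positions 31–42; this primer anneals to the bottom strand there with its 3' end pointing downstream.
Reverse complement of the reverse primer: TTCGTCTTGAGCGTAT. This occurs on the top strand at positions 45–60.
The product is the template from position 31 through 60 (30 bp).

5'-AAGGAATGCCTGTCTTCGTCTTGAGCGTAT-3'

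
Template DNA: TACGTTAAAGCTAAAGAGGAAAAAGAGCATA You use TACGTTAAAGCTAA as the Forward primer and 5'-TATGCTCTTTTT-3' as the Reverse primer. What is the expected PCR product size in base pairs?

31 bp

The forward primer matches the template at positions 1–14.
The reverse primer's reverse complement is AAAAAGAGCATA, which matches the template at positions 20–31.
Product length = (reverse-primer end) − (forward-primer start) + 1 = 31 − 1 + 1 = 31 bp.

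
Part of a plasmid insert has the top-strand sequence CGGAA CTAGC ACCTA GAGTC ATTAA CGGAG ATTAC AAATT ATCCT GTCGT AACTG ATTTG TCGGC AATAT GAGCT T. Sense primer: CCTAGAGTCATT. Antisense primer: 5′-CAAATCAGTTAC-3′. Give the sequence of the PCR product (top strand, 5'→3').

5'-CCTAGAGTCATTAACGGAGATTACAAATTATCCTGTCGTAACTGATTTG-3'

Scanning the template, CCTAGAGTCATT occurs at positions 12–23; this primer anneals to the bottom strand there with its 3' end pointing downstream.
Taking the reverse complement of CAAATCAGTTAC gives GTAACTGATTTG, found at positions 49–60 on the template; the primer anneals here to the top strand with its 3' end pointing upstream.
The product is the template from position 12 through 60 (49 bp).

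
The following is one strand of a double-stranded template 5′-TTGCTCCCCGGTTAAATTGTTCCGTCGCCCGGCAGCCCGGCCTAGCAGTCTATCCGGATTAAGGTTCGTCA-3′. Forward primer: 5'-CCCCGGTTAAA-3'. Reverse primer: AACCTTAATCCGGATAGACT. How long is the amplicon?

Scanning the template, CCCCGGTTAAA occurs at positions 6–16; this primer anneals to the bottom strand there with its 3' end pointing downstream.
Reverse complement of the reverse primer: AGTCTATCCGGATTAAGGTT. This occurs on the top strand at positions 47–66.
Product length = (reverse-primer end) − (forward-primer start) + 1 = 66 − 6 + 1 = 61 bp.

61 bp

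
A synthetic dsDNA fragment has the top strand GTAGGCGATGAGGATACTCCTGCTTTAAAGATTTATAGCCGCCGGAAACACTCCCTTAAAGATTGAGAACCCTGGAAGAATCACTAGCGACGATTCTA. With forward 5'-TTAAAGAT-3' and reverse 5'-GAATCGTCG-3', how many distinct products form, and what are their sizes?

The forward primer TTAAAGAT matches the top strand at positions 25–32, 56–63.
The reverse primer's reverse complement is CGACGATTC, matching at positions 88–96.
Each forward site pairs with the reverse site to give a product ending at position 96: sizes 72, 41 bp.

Two products: 72 bp, 41 bp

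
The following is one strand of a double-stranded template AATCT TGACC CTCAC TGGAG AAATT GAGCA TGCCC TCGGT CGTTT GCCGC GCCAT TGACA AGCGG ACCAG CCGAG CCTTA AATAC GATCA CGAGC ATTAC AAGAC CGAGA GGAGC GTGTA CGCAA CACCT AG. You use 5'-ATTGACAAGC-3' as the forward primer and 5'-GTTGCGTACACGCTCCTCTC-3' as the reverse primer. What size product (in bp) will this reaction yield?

73 bp

Scanning the template, ATTGACAAGC occurs at positions 54–63; this primer anneals to the bottom strand there with its 3' end pointing downstream.
Reverse complement of the reverse primer: GAGAGGAGCGTGTACGCAAC. This occurs on the top strand at positions 107–126.
Amplicon spans positions 54–126: 73 bp.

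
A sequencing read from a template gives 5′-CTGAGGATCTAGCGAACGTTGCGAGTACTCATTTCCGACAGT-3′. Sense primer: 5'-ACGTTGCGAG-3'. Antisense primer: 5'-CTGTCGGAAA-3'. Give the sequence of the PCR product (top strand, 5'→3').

Forward primer ACGTTGCGAG is found on the top strand at positions 16–25.
Taking the reverse complement of CTGTCGGAAA gives TTTCCGACAG, found at positions 32–41 on the template; the primer anneals here to the top strand with its 3' end pointing upstream.
The product is the template from position 16 through 41 (26 bp).

5'-ACGTTGCGAGTACTCATTTCCGACAG-3'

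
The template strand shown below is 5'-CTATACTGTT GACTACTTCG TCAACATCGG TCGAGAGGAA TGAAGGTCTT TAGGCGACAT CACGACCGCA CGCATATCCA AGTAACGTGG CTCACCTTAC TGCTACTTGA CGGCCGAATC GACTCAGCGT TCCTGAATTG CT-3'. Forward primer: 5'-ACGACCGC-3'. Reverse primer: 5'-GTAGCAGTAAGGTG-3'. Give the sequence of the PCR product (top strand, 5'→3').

The forward primer matches the template at positions 62–69.
The reverse primer's reverse complement is CACCTTACTGCTAC, which matches the template at positions 93–106.
The product is the template from position 62 through 106 (45 bp).

5'-ACGACCGCACGCATATCCAAGTAACGTGGCTCACCTTACTGCTAC-3'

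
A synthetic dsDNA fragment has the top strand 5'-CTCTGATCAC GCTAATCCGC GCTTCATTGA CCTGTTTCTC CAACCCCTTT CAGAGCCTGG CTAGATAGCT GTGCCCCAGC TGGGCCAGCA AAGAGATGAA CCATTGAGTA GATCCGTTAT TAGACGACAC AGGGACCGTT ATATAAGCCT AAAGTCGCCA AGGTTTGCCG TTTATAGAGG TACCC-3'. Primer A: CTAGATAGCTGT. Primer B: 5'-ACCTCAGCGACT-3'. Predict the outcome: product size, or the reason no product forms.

No product — primer B has no binding site in the template.

Primer B (ACCTCAGCGACT) does not match the top strand, and its reverse complement AGTCGCTGAGGT does not match either.
With no annealing site for primer B, no amplification occurs.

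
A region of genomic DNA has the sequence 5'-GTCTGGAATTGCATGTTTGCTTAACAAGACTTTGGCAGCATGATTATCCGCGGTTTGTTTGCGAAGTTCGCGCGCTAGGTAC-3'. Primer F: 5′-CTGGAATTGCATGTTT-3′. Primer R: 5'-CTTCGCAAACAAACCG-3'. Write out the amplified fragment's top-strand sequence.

Scanning the template, CTGGAATTGCATGTTT occurs at positions 3–18; this primer anneals to the bottom strand there with its 3' end pointing downstream.
Reverse complement of the reverse primer: CGGTTTGTTTGCGAAG. This occurs on the top strand at positions 51–66.
The product is the template from position 3 through 66 (64 bp).

5'-CTGGAATTGCATGTTTGCTTAACAAGACTTTGGCAGCATGATTATCCGCGGTTTGTTTGCGAAG-3'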